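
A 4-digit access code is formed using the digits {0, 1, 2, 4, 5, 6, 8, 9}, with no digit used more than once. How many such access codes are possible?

With no repetition, fill the 4 digits in order: 8 choices, then 7, down to 5.
8 × 7 × 6 × 5 = 1680.

1680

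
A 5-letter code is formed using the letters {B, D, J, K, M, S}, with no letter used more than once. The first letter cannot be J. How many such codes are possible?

The first letter has 6−1 = 5 choices (anything except J).
The remaining 4 letters are filled from the other 5 symbols without repetition: 5 × 4 × 3 × 2 = 120.
Total: 5 × 120 = 600.

600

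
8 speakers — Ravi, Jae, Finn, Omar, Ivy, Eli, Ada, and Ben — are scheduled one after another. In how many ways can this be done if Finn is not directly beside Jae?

Of the 8! = 40320 arrangements, those with Finn and Jae adjacent number 2 × 7! = 10080 (treat the pair as a block with 2 internal orders).
So 40320 − 10080 = 30240 arrangements keep them apart.

30240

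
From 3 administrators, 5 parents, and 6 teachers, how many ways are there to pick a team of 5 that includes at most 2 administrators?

Split by how many administrators are chosen (0 through 2).
Sum: C(3,0)·C(11,5) + C(3,1)·C(11,4) + C(3,2)·C(11,3) = 462 + 990 + 495 = 1947.

1947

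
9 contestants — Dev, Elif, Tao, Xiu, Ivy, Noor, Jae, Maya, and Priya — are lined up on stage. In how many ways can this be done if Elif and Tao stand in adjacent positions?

Place the 7 others and the Elif-Tao pair as 8 objects in a line; the pair has 2 internal arrangements.
That gives 2 × 8! = 2 × 40320 = 80640.

80640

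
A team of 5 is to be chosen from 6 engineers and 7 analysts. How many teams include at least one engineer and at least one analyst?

1260

Total 5-person selections from all 13: C(13,5) = 1287.
Selections missing a whole group: no engineers → C(7,5) = 21; no analysts → C(6,5) = 6.
Both groups omitted at once is impossible, so 1287 − 27 = 1260.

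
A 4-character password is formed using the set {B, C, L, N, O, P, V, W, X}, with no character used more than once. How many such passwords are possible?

Choose and order 4 of the 9 symbols: the first character has 9 options, the next 8, then 7, 6.
9 × 8 × 7 × 6 = 3024.

3024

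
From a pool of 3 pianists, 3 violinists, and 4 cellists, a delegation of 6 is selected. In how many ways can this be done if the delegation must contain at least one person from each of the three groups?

195

Unrestricted: C(10,6) = 210 ways to pick any 6 of the 10.
Selections missing a whole group: no pianists → C(7,6) = 7; no violinists → C(7,6) = 7; no cellists → C(6,6) = 1.
Add back selections omitting two groups (i.e. drawn from a single group): C(3,6) + C(3,6) + C(4,6) = 0.
By inclusion–exclusion: 210 − 15 + 0 = 195.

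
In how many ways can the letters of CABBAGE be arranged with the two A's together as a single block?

360

Treat the 2 copies of A as a single block. The multiset to arrange is then {AA, B, B, C, E, G}, 6 items in all.
That gives (6)!/(2!) = 360 arrangements.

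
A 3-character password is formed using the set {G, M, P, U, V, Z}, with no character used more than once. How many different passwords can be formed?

With no repetition, fill the 3 characters in order: 6 choices, then 5, down to 4.
That product is 6 × 5 × 4 = 120.

120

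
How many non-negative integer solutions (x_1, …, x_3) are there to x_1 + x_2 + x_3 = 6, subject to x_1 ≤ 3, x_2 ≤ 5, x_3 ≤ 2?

11

Without the upper bounds there are C(8,2) = 28 ways to split 6 among 3 variables.
Subtract solutions that violate a single cap (substitute x_i' = x_i − (cap_i+1)): x_1 ≥ 4 gives C(4,2) = 6; x_2 ≥ 6 gives C(2,2) = 1; x_3 ≥ 3 gives C(5,2) = 10. Together 17.
No two caps can be exceeded simultaneously, so the pair terms are all 0.
By inclusion–exclusion the count is 28 − 17 + 0 = 11.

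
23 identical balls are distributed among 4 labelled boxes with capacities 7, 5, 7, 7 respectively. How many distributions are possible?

By stars and bars, unrestricted non-negative solutions to x_1+…+x_4 = 23 number C(23+3,3) = 2600.
Subtract solutions that violate a single cap (substitute x_i' = x_i − (cap_i+1)): x_1 ≥ 8 gives C(18,3) = 816; x_2 ≥ 6 gives C(20,3) = 1140; x_3 ≥ 8 gives C(18,3) = 816; x_4 ≥ 8 gives C(18,3) = 816. Together 3588.
Add back pairs where two caps are both exceeded: 220 + 120 + 120 + 220 + 220 + 120 = 1020.
Subtract triples: 4 + 4 + 0 + 4 = 12.
By inclusion–exclusion the count is 2600 − 3588 + 1020 − 12 = 20.

20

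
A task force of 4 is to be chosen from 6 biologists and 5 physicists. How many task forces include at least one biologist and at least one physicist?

With no constraint there are C(11,4) = 330 possible selections.
Selections missing a whole group: no biologists → C(5,4) = 5; no physicists → C(6,4) = 15.
Both groups omitted at once is impossible, so 330 − 20 = 310.

310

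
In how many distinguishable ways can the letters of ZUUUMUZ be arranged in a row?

Letter multiplicities in ZUUUMUZ: M×1, U×4, Z×2.
So there are 7! / (4!·2!) = 105 distinguishable arrangements.

105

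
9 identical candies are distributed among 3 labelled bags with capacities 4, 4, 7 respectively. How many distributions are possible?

22

Ignoring the caps, the number of non-negative solutions to x_1+…+x_3 = 9 is C(11,2) = 55.
Subtract solutions that violate a single cap (substitute x_i' = x_i − (cap_i+1)): x_1 ≥ 5 gives C(6,2) = 15; x_2 ≥ 5 gives C(6,2) = 15; x_3 ≥ 8 gives C(3,2) = 3. Together 33.
No two caps can be exceeded simultaneously, so the pair terms are all 0.
By inclusion–exclusion the count is 55 − 33 + 0 = 22.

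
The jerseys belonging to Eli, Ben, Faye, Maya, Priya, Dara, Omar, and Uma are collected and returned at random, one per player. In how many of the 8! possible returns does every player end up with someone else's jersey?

This is the derangement count D_8: permutations of 8 items with no fixed point.
By inclusion–exclusion this is Σ_{j=0}^{8} (−1)^j C(8,j)·(8−j)!.
Computing: 40320 − 40320 + 20160 − 6720 + 1680 − 336 + 56 − 8 + 1 = 14833.

14833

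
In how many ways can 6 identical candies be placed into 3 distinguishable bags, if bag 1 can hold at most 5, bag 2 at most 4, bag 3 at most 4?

By stars and bars, unrestricted non-negative solutions to x_1+…+x_3 = 6 number C(6+2,2) = 28.
Subtract solutions that violate a single cap (substitute x_i' = x_i − (cap_i+1)): x_1 ≥ 6 gives C(2,2) = 1; x_2 ≥ 5 gives C(3,2) = 3; x_3 ≥ 5 gives C(3,2) = 3. Together 7.
No two caps can be exceeded simultaneously, so the pair terms are all 0.
By inclusion–exclusion the count is 28 − 7 + 0 = 21.

21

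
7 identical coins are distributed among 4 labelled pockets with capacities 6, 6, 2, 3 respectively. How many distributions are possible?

Without the upper bounds there are C(10,3) = 120 ways to split 7 among 4 pockets.
Subtract solutions that violate a single cap (substitute x_i' = x_i − (cap_i+1)): x_1 ≥ 7 gives C(3,3) = 1; x_2 ≥ 7 gives C(3,3) = 1; x_3 ≥ 3 gives C(7,3) = 35; x_4 ≥ 4 gives C(6,3) = 20. Together 57.
Add back pairs where two caps are both exceeded: 0 + 0 + 0 + 0 + 0 + 1 = 1.
By inclusion–exclusion the count is 120 − 57 + 1 = 64.

64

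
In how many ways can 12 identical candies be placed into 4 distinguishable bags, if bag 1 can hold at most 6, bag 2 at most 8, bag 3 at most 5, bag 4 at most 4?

180

Ignoring the caps, the number of non-negative solutions to x_1+…+x_4 = 12 is C(15,3) = 455.
Subtract solutions that violate a single cap (substitute x_i' = x_i − (cap_i+1)): x_1 ≥ 7 gives C(8,3) = 56; x_2 ≥ 9 gives C(6,3) = 20; x_3 ≥ 6 gives C(9,3) = 84; x_4 ≥ 5 gives C(10,3) = 120. Together 280.
Add back pairs where two caps are both exceeded: 0 + 0 + 1 + 0 + 0 + 4 = 5.
By inclusion–exclusion the count is 455 − 280 + 5 = 180.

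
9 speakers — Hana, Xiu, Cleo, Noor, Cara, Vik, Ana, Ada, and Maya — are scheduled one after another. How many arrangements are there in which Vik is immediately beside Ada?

80640

Glue Vik and Ada into one block (2 internal orders), leaving 8 units to arrange in a row.
That gives 2 × 8! = 2 × 40320 = 80640.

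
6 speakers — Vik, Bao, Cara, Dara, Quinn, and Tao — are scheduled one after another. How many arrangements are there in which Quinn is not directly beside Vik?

There are 6! = 720 arrangements in all. If Quinn and Vik are adjacent, merging them into one block gives 2·(5)! = 240 arrangements.
Complementary counting: 720 − 240 = 480.

480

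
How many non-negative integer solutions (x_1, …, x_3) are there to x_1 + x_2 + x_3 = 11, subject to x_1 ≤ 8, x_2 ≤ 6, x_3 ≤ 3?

Without the upper bounds there are C(13,2) = 78 ways to split 11 among 3 variables.
Subtract solutions that violate a single cap (substitute x_i' = x_i − (cap_i+1)): x_1 ≥ 9 gives C(4,2) = 6; x_2 ≥ 7 gives C(6,2) = 15; x_3 ≥ 4 gives C(9,2) = 36. Together 57.
Add back pairs where two caps are both exceeded: 0 + 0 + 1 = 1.
By inclusion–exclusion the count is 78 − 57 + 1 = 22.

22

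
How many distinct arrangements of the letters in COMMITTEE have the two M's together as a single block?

10080

Treat the 2 copies of M as a single block. The multiset to arrange is then {MM, C, E, E, I, O, T, T}, 8 items in all.
That gives (8)!/(2!·2!) = 10080 arrangements.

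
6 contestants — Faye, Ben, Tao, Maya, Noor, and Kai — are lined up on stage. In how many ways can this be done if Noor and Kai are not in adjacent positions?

Of the 6! = 720 arrangements, those with Noor and Kai adjacent number 2 × 5! = 240 (treat the pair as a block with 2 internal orders).
Complementary counting: 720 − 240 = 480.

480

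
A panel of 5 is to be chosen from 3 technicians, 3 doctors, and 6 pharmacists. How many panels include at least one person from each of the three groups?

Unrestricted: C(12,5) = 792 ways to pick any 5 of the 12.
Subtract selections that omit an entire group: no technicians → C(9,5) = 126; no doctors → C(9,5) = 126; no pharmacists → C(6,5) = 6.
Add back selections omitting two groups (i.e. drawn from a single group): C(3,5) + C(3,5) + C(6,5) = 6.
By inclusion–exclusion: 792 − 258 + 6 = 540.

540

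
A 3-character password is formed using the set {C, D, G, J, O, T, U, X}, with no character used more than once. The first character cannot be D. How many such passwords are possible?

The first character has 8−1 = 7 choices (anything except D).
The remaining 2 characters are filled from the other 7 symbols without repetition: 7 × 6 = 42.
Total: 7 × 42 = 294.

294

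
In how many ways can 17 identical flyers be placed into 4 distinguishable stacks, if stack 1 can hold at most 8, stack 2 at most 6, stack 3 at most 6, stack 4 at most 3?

Without the upper bounds there are C(20,3) = 1140 ways to split 17 among 4 stacks.
Subtract solutions that violate a single cap (substitute x_i' = x_i − (cap_i+1)): x_1 ≥ 9 gives C(11,3) = 165; x_2 ≥ 7 gives C(13,3) = 286; x_3 ≥ 7 gives C(13,3) = 286; x_4 ≥ 4 gives C(16,3) = 560. Together 1297.
Add back pairs where two caps are both exceeded: 4 + 4 + 35 + 20 + 84 + 84 = 231.
By inclusion–exclusion the count is 1140 − 1297 + 231 = 74.

74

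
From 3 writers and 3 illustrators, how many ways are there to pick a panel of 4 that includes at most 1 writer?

Split by how many writers are chosen (0 through 1).
Sum: C(3,0)·C(3,4) + C(3,1)·C(3,3) = 0 + 3 = 3.

3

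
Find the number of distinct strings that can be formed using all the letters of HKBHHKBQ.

1680

Letter multiplicities in HKBHHKBQ: B×2, H×3, K×2, Q×1.
So there are 8! / (3!·2!·2!) = 1680 distinguishable arrangements.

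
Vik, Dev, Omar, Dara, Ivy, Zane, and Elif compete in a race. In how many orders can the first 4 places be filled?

840

This is an ordered selection of 4 from 7: P(7,4).
That gives 7 × 6 × 5 × 4 = 840.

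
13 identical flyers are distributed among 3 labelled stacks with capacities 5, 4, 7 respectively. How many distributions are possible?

10

Without the upper bounds there are C(15,2) = 105 ways to split 13 among 3 stacks.
Subtract solutions that violate a single cap (substitute x_i' = x_i − (cap_i+1)): x_1 ≥ 6 gives C(9,2) = 36; x_2 ≥ 5 gives C(10,2) = 45; x_3 ≥ 8 gives C(7,2) = 21. Together 102.
Add back pairs where two caps are both exceeded: 6 + 0 + 1 = 7.
By inclusion–exclusion the count is 105 − 102 + 7 = 10.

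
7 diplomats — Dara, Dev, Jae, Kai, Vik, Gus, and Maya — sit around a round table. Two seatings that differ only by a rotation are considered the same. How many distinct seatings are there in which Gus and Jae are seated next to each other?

240

Glue Gus and Jae into a block (2 internal orders). Seating 6 units around a circle gives (5)! arrangements.
So 2 × (5)! = 2 × 120 = 240.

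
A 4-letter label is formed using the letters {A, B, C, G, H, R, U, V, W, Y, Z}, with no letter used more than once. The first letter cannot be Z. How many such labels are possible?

7200

The first letter has 11−1 = 10 choices (anything except Z).
The remaining 3 letters are filled from the other 10 symbols without repetition: 10 × 9 × 8 = 720.
Total: 10 × 720 = 7200.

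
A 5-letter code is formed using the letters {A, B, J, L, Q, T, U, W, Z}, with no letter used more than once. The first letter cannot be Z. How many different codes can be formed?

13440

The first letter has 9−1 = 8 choices (anything except Z).
The remaining 4 letters are filled from the other 8 symbols without repetition: 8 × 7 × 6 × 5 = 1680.
Total: 8 × 1680 = 13440.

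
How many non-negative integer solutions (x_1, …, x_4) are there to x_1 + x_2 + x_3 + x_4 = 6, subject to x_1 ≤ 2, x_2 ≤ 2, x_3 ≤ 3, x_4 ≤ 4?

By stars and bars, unrestricted non-negative solutions to x_1+…+x_4 = 6 number C(6+3,3) = 84.
Subtract solutions that violate a single cap (substitute x_i' = x_i − (cap_i+1)): x_1 ≥ 3 gives C(6,3) = 20; x_2 ≥ 3 gives C(6,3) = 20; x_3 ≥ 4 gives C(5,3) = 10; x_4 ≥ 5 gives C(4,3) = 4. Together 54.
Add back pairs where two caps are both exceeded: 1 + 0 + 0 + 0 + 0 + 0 = 1.
By inclusion–exclusion the count is 84 − 54 + 1 = 31.

31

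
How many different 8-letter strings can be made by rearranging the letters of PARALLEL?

3360

The 8 letters of PARALLEL have repeats: A appearing twice and L appearing 3 times.
The number of distinct arrangements is 8!/(3!·2!) = 40320/12 = 3360.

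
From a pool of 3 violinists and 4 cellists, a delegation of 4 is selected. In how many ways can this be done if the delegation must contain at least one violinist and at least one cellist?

34

Total 4-person selections from all 7: C(7,4) = 35.
Selections missing a whole group: no violinists → C(4,4) = 1; no cellists → C(3,4) = 0.
Both groups omitted at once is impossible, so 35 − 1 = 34.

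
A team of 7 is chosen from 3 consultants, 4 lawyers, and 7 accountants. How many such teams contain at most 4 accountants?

Split by how many accountants are chosen (0 through 4).
Sum: C(7,0)·C(7,7) + C(7,1)·C(7,6) + C(7,2)·C(7,5) + C(7,3)·C(7,4) + C(7,4)·C(7,3) = 1 + 49 + 441 + 1225 + 1225 = 2941.

2941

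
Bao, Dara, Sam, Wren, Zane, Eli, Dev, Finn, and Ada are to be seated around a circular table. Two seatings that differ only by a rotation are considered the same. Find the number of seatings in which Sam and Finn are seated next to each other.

Glue Sam and Finn into a block (2 internal orders). Seating 8 units around a circle gives (7)! arrangements.
So 2 × (7)! = 2 × 5040 = 10080.

10080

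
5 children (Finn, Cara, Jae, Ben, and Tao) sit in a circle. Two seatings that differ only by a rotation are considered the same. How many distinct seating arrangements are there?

Fix one person's seat to break rotational symmetry; the remaining 4 people can be arranged in (4)! = 24 ways.

24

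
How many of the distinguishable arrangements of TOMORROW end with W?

420

Fix W in the last position and arrange the remaining 7 letters.
Those 7 letters have O appearing 3 times and R appearing twice, giving (7)!/(3!·2!) = 420.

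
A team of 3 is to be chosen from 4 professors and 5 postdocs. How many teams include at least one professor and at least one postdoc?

With no constraint there are C(9,3) = 84 possible selections.
Subtract selections that omit an entire group: no professors → C(5,3) = 10; no postdocs → C(4,3) = 4.
Both groups omitted at once is impossible, so 84 − 14 = 70.

70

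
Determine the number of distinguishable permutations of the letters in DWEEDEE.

105

The 7 letters of DWEEDEE have repeats: D appearing twice and E appearing 4 times.
The number of distinct arrangements is 7!/(4!·2!) = 5040/48 = 105.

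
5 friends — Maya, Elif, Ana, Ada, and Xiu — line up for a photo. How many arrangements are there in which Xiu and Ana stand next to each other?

48

Glue Xiu and Ana into one block (2 internal orders), leaving 4 units to arrange in a row.
So the count is 2·(4)! = 48.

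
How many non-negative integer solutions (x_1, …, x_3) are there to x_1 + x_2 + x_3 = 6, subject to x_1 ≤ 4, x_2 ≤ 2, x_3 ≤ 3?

By stars and bars, unrestricted non-negative solutions to x_1+…+x_3 = 6 number C(6+2,2) = 28.
Subtract solutions that violate a single cap (substitute x_i' = x_i − (cap_i+1)): x_1 ≥ 5 gives C(3,2) = 3; x_2 ≥ 3 gives C(5,2) = 10; x_3 ≥ 4 gives C(4,2) = 6. Together 19.
No two caps can be exceeded simultaneously, so the pair terms are all 0.
By inclusion–exclusion the count is 28 − 19 + 0 = 9.

9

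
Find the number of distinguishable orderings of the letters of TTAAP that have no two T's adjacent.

There are 5!/(2!·2!) = 30 arrangements of TTAAP in total.
If the two T's are adjacent, glue them into one block, leaving 4 items to arrange: (4)!/(2!) = 12 ways.
Subtracting, 30 − 12 = 18 arrangements keep the T's apart.

18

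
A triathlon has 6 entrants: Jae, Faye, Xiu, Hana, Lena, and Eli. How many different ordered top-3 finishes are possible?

There are 6 choices for 1st place, 5 for 2nd, and 4 for 3rd.
That gives 6 × 5 × 4 = 120.

120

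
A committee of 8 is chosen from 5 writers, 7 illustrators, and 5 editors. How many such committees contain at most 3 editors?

21615

Split by how many editors are chosen (0 through 3).
Sum: C(5,0)·C(12,8) + C(5,1)·C(12,7) + C(5,2)·C(12,6) + C(5,3)·C(12,5) = 495 + 3960 + 9240 + 7920 = 21615.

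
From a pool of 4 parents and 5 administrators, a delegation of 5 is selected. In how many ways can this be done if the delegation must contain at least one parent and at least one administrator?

Total 5-person selections from all 9: C(9,5) = 126.
Subtract selections that omit an entire group: no parents → C(5,5) = 1; no administrators → C(4,5) = 0.
Both groups omitted at once is impossible, so 126 − 1 = 125.

125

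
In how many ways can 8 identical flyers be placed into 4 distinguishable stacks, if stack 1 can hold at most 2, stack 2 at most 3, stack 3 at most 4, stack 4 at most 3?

By stars and bars, unrestricted non-negative solutions to x_1+…+x_4 = 8 number C(8+3,3) = 165.
Subtract solutions that violate a single cap (substitute x_i' = x_i − (cap_i+1)): x_1 ≥ 3 gives C(8,3) = 56; x_2 ≥ 4 gives C(7,3) = 35; x_3 ≥ 5 gives C(6,3) = 20; x_4 ≥ 4 gives C(7,3) = 35. Together 146.
Add back pairs where two caps are both exceeded: 4 + 1 + 4 + 0 + 1 + 0 = 10.
By inclusion–exclusion the count is 165 − 146 + 10 = 29.

29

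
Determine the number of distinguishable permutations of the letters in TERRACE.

Letter multiplicities in TERRACE: A×1, C×1, E×2, R×2, T×1.
The number of distinct arrangements is 7!/(2!·2!) = 5040/4 = 1260.

1260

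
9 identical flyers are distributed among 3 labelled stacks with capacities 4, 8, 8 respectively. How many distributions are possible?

Ignoring the caps, the number of non-negative solutions to x_1+…+x_3 = 9 is C(11,2) = 55.
Subtract solutions that violate a single cap (substitute x_i' = x_i − (cap_i+1)): x_1 ≥ 5 gives C(6,2) = 15; x_2 ≥ 9 gives C(2,2) = 1; x_3 ≥ 9 gives C(2,2) = 1. Together 17.
No two caps can be exceeded simultaneously, so the pair terms are all 0.
By inclusion–exclusion the count is 55 − 17 + 0 = 38.

38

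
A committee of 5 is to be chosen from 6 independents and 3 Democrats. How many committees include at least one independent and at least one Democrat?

Unrestricted: C(9,5) = 126 ways to pick any 5 of the 9.
Selections missing a whole group: no independents → C(3,5) = 0; no Democrats → C(6,5) = 6.
Both groups omitted at once is impossible, so 126 − 6 = 120.

120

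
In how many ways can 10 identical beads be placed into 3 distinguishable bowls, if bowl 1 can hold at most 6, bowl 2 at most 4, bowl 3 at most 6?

25

Ignoring the caps, the number of non-negative solutions to x_1+…+x_3 = 10 is C(12,2) = 66.
Subtract solutions that violate a single cap (substitute x_i' = x_i − (cap_i+1)): x_1 ≥ 7 gives C(5,2) = 10; x_2 ≥ 5 gives C(7,2) = 21; x_3 ≥ 7 gives C(5,2) = 10. Together 41.
No two caps can be exceeded simultaneously, so the pair terms are all 0.
By inclusion–exclusion the count is 66 − 41 + 0 = 25.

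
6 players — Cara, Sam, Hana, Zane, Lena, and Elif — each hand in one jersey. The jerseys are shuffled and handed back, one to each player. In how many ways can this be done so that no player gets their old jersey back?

This is the derangement count D_6: permutations of 6 items with no fixed point.
By inclusion–exclusion this is Σ_{j=0}^{6} (−1)^j C(6,j)·(6−j)!.
Computing: 720 − 720 + 360 − 120 + 30 − 6 + 1 = 265.

265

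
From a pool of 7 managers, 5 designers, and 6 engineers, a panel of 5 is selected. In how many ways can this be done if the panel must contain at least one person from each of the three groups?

6055

Total 5-person selections from all 18: C(18,5) = 8568.
Subtract selections that omit an entire group: no managers → C(11,5) = 462; no designers → C(13,5) = 1287; no engineers → C(12,5) = 792.
Add back selections omitting two groups (i.e. drawn from a single group): C(7,5) + C(5,5) + C(6,5) = 28.
By inclusion–exclusion: 8568 − 2541 + 28 = 6055.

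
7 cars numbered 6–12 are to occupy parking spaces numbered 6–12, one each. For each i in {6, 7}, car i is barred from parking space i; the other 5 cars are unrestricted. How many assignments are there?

Let Aᵢ (for i ∈ {6, 7}) be the placements that put car i in its forbidden parking space. Any j of these fix j positions, leaving (7−j)! ways to fill the rest, and there are C(2,j) ways to pick which j.
By inclusion–exclusion, the number of valid placements is Σ_{j=0}^{2} (−1)^j C(2,j)·(7−j)!.
Computing: 5040 − 1440 + 120 = 3720.

3720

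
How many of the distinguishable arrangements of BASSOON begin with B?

180

Fix B in the first position and arrange the remaining 6 letters.
Those 6 letters have O appearing twice and S appearing twice, giving (6)!/(2!·2!) = 180.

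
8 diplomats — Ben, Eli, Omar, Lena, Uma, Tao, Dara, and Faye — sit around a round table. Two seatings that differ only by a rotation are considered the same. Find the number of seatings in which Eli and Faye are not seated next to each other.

3600

Without the restriction there are (7)! = 5040 seatings.
Those with Eli next to Faye: fuse the pair into one unit and seat 7 units around a circle — 2·(6)! = 1440.
Subtracting, 5040 − 1440 = 3600.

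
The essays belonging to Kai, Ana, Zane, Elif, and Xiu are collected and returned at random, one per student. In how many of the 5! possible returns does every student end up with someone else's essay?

Count assignments avoiding every fixed point. For any j of the 5 students fixed to their own essay, the other 5−j can be arranged in (5−j)! ways.
By inclusion–exclusion this is Σ_{j=0}^{5} (−1)^j C(5,j)·(5−j)!.
Computing: 120 − 120 + 60 − 20 + 5 − 1 = 44.

44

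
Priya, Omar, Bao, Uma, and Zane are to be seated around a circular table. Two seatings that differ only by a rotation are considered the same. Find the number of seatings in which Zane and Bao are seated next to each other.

Glue Zane and Bao into a block (2 internal orders). Seating 4 units around a circle gives (3)! arrangements.
So 2 × (3)! = 2 × 6 = 12.

12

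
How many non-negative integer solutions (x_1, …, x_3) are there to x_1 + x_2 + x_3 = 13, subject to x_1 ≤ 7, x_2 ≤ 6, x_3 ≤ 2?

Without the upper bounds there are C(15,2) = 105 ways to split 13 among 3 variables.
Subtract solutions that violate a single cap (substitute x_i' = x_i − (cap_i+1)): x_1 ≥ 8 gives C(7,2) = 21; x_2 ≥ 7 gives C(8,2) = 28; x_3 ≥ 3 gives C(12,2) = 66. Together 115.
Add back pairs where two caps are both exceeded: 0 + 6 + 10 = 16.
By inclusion–exclusion the count is 105 − 115 + 16 = 6.

6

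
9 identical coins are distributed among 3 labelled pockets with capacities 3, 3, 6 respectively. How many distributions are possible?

Ignoring the caps, the number of non-negative solutions to x_1+…+x_3 = 9 is C(11,2) = 55.
Subtract solutions that violate a single cap (substitute x_i' = x_i − (cap_i+1)): x_1 ≥ 4 gives C(7,2) = 21; x_2 ≥ 4 gives C(7,2) = 21; x_3 ≥ 7 gives C(4,2) = 6. Together 48.
Add back pairs where two caps are both exceeded: 3 + 0 + 0 = 3.
By inclusion–exclusion the count is 55 − 48 + 3 = 10.

10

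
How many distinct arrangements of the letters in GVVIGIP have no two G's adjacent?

450

There are 7!/(2!·2!·2!) = 630 arrangements of GVVIGIP in total.
If the two G's are adjacent, glue them into one block, leaving 6 items to arrange: (6)!/(2!·2!) = 180 ways.
Subtracting, 630 − 180 = 450 arrangements keep the G's apart.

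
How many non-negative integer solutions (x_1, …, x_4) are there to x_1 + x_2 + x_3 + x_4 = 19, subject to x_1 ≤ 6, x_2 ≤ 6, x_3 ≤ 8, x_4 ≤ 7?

By stars and bars, unrestricted non-negative solutions to x_1+…+x_4 = 19 number C(19+3,3) = 1540.
Subtract solutions that violate a single cap (substitute x_i' = x_i − (cap_i+1)): x_1 ≥ 7 gives C(15,3) = 455; x_2 ≥ 7 gives C(15,3) = 455; x_3 ≥ 9 gives C(13,3) = 286; x_4 ≥ 8 gives C(14,3) = 364. Together 1560.
Add back pairs where two caps are both exceeded: 56 + 20 + 35 + 20 + 35 + 10 = 176.
By inclusion–exclusion the count is 1540 − 1560 + 176 = 156.

156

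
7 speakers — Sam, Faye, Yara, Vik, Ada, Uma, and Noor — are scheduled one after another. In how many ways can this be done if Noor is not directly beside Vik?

3600

There are 7! = 5040 arrangements in all. If Noor and Vik are adjacent, merging them into one block gives 2·(6)! = 1440 arrangements.
Complementary counting: 5040 − 1440 = 3600.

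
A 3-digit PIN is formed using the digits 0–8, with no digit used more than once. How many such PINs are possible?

With no repetition, fill the 3 digits in order: 9 choices, then 8, down to 7.
That product is 9 × 8 × 7 = 504.

504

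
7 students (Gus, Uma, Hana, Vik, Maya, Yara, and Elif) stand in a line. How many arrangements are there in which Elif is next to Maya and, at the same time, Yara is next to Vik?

480

Treat {Elif,Maya} as one block (2 orders) and {Yara,Vik} as another (2 orders).
That leaves 5 units to arrange: 2 × 2 × 5! = 4 × 120 = 480.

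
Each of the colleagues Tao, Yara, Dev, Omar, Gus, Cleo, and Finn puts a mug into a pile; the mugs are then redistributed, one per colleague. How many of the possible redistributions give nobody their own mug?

1854

Let Aᵢ be the assignments in which colleague i gets their own mug. We want the size of the complement of A₁∪…∪A_7.
By inclusion–exclusion this is Σ_{j=0}^{7} (−1)^j C(7,j)·(7−j)!.
Computing: 5040 − 5040 + 2520 − 840 + 210 − 42 + 7 − 1 = 1854.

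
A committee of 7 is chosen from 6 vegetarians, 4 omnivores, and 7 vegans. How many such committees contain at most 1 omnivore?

8580

Split by how many omnivores are chosen (0 through 1).
Sum: C(4,0)·C(13,7) + C(4,1)·C(13,6) = 1716 + 6864 = 8580.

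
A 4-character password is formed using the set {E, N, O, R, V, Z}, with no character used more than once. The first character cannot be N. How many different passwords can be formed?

The first character has 6−1 = 5 choices (anything except N).
The remaining 3 characters are filled from the other 5 symbols without repetition: 5 × 4 × 3 = 60.
Total: 5 × 60 = 300.

300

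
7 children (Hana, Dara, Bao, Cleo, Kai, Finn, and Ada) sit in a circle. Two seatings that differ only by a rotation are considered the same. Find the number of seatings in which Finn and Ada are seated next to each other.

Glue Finn and Ada into a block (2 internal orders). Seating 6 units around a circle gives (5)! arrangements.
So 2 × (5)! = 2 × 120 = 240.

240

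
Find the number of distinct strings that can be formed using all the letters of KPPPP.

5

Letter multiplicities in KPPPP: K×1, P×4.
The number of distinct arrangements is 5!/(4!) = 120/24 = 5.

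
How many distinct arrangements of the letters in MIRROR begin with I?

20

Fix I in the first position and arrange the remaining 5 letters.
Those 5 letters have R appearing 3 times, giving (5)!/(3!) = 20.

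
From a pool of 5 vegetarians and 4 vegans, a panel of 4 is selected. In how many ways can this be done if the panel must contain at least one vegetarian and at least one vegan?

Total 4-person selections from all 9: C(9,4) = 126.
Selections missing a whole group: no vegetarians → C(4,4) = 1; no vegans → C(5,4) = 5.
Both groups omitted at once is impossible, so 126 − 6 = 120.

120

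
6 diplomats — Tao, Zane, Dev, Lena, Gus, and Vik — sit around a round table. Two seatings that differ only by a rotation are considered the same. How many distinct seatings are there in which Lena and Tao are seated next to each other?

48

Glue Lena and Tao into a block (2 internal orders). Seating 5 units around a circle gives (4)! arrangements.
So 2 × (4)! = 2 × 24 = 48.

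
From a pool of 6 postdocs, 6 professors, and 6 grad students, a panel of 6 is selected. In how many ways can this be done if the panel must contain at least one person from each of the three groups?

15795

With no constraint there are C(18,6) = 18564 possible selections.
Selections missing a whole group: no postdocs → C(12,6) = 924; no professors → C(12,6) = 924; no grad students → C(12,6) = 924.
Add back selections omitting two groups (i.e. drawn from a single group): C(6,6) + C(6,6) + C(6,6) = 3.
By inclusion–exclusion: 18564 − 2772 + 3 = 15795.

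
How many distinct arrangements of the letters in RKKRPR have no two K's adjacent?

Total arrangements of RKKRPR: 6!/(3!·2!) = 60.
Arrangements with the K's together: treat KK as one letter, giving (5)!/(3!) = 20.
Subtracting, 60 − 20 = 40 arrangements keep the K's apart.

40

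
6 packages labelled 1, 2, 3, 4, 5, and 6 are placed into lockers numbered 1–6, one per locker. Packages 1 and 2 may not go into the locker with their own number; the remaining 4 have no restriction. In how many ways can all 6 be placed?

Let Aᵢ (for i ∈ {1, 2}) be the placements that put package i in its forbidden locker. Any j of these fix j positions, leaving (6−j)! ways to fill the rest, and there are C(2,j) ways to pick which j.
By inclusion–exclusion, the number of valid placements is Σ_{j=0}^{2} (−1)^j C(2,j)·(6−j)!.
Computing: 720 − 240 + 24 = 504.

504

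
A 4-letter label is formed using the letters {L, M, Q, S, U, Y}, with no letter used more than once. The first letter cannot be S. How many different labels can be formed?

The first letter has 6−1 = 5 choices (anything except S).
The remaining 3 letters are filled from the other 5 symbols without repetition: 5 × 4 × 3 = 60.
Total: 5 × 60 = 300.

300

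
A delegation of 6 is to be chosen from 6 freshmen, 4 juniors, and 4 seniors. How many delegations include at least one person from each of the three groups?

2556

With no constraint there are C(14,6) = 3003 possible selections.
Selections missing a whole group: no freshmen → C(8,6) = 28; no juniors → C(10,6) = 210; no seniors → C(10,6) = 210.
Add back selections omitting two groups (i.e. drawn from a single group): C(6,6) + C(4,6) + C(4,6) = 1.
By inclusion–exclusion: 3003 − 448 + 1 = 2556.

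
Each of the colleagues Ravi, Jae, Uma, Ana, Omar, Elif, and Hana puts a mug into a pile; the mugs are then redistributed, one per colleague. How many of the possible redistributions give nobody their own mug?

1854

Count assignments avoiding every fixed point. For any j of the 7 colleagues fixed to their own mug, the other 7−j can be arranged in (7−j)! ways.
By inclusion–exclusion this is Σ_{j=0}^{7} (−1)^j C(7,j)·(7−j)!.
Computing: 5040 − 5040 + 2520 − 840 + 210 − 42 + 7 − 1 = 1854.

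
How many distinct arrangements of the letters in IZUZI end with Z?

Fix Z in the last position and arrange the remaining 4 letters.
Those 4 letters have I appearing twice, giving (4)!/(2!) = 12.

12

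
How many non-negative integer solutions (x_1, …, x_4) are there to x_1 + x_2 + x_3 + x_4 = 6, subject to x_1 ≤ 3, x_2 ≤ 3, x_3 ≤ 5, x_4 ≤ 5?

62

Ignoring the caps, the number of non-negative solutions to x_1+…+x_4 = 6 is C(9,3) = 84.
Subtract solutions that violate a single cap (substitute x_i' = x_i − (cap_i+1)): x_1 ≥ 4 gives C(5,3) = 10; x_2 ≥ 4 gives C(5,3) = 10; x_3 ≥ 6 gives C(3,3) = 1; x_4 ≥ 6 gives C(3,3) = 1. Together 22.
No two caps can be exceeded simultaneously, so the pair terms are all 0.
By inclusion–exclusion the count is 84 − 22 + 0 = 62.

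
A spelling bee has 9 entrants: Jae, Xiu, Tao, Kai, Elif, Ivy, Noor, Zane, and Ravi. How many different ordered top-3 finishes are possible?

There are 9 choices for 1st place, 8 for 2nd, and 7 for 3rd.
That gives 9 × 8 × 7 = 504.

504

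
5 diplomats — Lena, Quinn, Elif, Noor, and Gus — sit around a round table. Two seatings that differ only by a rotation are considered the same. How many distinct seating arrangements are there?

24

Fix one person's seat to break rotational symmetry; the remaining 4 people can be arranged in (4)! = 24 ways.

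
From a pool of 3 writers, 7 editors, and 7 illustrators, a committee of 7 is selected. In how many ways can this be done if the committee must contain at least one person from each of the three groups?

15778

Total 7-person selections from all 17: C(17,7) = 19448.
Selections missing a whole group: no writers → C(14,7) = 3432; no editors → C(10,7) = 120; no illustrators → C(10,7) = 120.
Add back selections omitting two groups (i.e. drawn from a single group): C(3,7) + C(7,7) + C(7,7) = 2.
By inclusion–exclusion: 19448 − 3672 + 2 = 15778.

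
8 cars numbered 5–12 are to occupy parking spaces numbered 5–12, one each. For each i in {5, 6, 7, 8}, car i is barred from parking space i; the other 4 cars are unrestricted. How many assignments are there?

Let Aᵢ (for 5 ≤ i ≤ 8) be the placements that put car i in its forbidden parking space. Any j of these fix j positions, leaving (8−j)! ways to fill the rest, and there are C(4,j) ways to pick which j.
By inclusion–exclusion, the number of valid placements is Σ_{j=0}^{4} (−1)^j C(4,j)·(8−j)!.
Computing: 40320 − 20160 + 4320 − 480 + 24 = 24024.

24024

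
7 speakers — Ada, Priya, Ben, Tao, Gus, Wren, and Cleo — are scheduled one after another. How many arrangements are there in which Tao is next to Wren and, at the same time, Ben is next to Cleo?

Treat {Tao,Wren} as one block (2 orders) and {Ben,Cleo} as another (2 orders).
That leaves 5 units to arrange: 2 × 2 × 5! = 4 × 120 = 480.

480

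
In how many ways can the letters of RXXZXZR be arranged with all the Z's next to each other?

Treat the 2 copies of Z as a single block. The multiset to arrange is then {ZZ, R, R, X, X, X}, 6 items in all.
That gives (6)!/(3!·2!) = 60 arrangements.

60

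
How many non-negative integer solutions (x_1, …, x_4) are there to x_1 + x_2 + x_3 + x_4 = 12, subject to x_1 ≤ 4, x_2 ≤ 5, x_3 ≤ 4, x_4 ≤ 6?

95

By stars and bars, unrestricted non-negative solutions to x_1+…+x_4 = 12 number C(12+3,3) = 455.
Subtract solutions that violate a single cap (substitute x_i' = x_i − (cap_i+1)): x_1 ≥ 5 gives C(10,3) = 120; x_2 ≥ 6 gives C(9,3) = 84; x_3 ≥ 5 gives C(10,3) = 120; x_4 ≥ 7 gives C(8,3) = 56. Together 380.
Add back pairs where two caps are both exceeded: 4 + 10 + 1 + 4 + 0 + 1 = 20.
By inclusion–exclusion the count is 455 − 380 + 20 = 95.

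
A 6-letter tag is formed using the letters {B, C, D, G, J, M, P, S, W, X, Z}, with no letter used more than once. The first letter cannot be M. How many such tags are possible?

The first letter has 11−1 = 10 choices (anything except M).
The remaining 5 letters are filled from the other 10 symbols without repetition: 10 × 9 × 8 × 7 × 6 = 30240.
Total: 10 × 30240 = 302400.

302400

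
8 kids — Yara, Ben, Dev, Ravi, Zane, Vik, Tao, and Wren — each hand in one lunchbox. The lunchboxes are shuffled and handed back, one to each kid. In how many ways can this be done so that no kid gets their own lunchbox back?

14833

Count assignments avoiding every fixed point. For any j of the 8 kids fixed to their own lunchbox, the other 8−j can be arranged in (8−j)! ways.
By inclusion–exclusion this is Σ_{j=0}^{8} (−1)^j C(8,j)·(8−j)!.
Computing: 40320 − 40320 + 20160 − 6720 + 1680 − 336 + 56 − 8 + 1 = 14833.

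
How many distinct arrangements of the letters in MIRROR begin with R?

With the first slot taken by R, it remains to arrange the other 5 letters (MIROR).
Those 5 letters have R appearing twice, giving (5)!/(2!) = 60.

60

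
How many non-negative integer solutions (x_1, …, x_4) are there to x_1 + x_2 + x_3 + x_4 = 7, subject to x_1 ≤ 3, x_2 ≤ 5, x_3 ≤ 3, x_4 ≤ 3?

56

Ignoring the caps, the number of non-negative solutions to x_1+…+x_4 = 7 is C(10,3) = 120.
Subtract solutions that violate a single cap (substitute x_i' = x_i − (cap_i+1)): x_1 ≥ 4 gives C(6,3) = 20; x_2 ≥ 6 gives C(4,3) = 4; x_3 ≥ 4 gives C(6,3) = 20; x_4 ≥ 4 gives C(6,3) = 20. Together 64.
No two caps can be exceeded simultaneously, so the pair terms are all 0.
By inclusion–exclusion the count is 120 − 64 + 0 = 56.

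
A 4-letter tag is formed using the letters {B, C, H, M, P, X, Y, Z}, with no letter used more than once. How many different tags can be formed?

1680

This is a permutation of 4 out of 8: P(8,4) = 8!/4!.
That product is 8 × 7 × 6 × 5 = 1680.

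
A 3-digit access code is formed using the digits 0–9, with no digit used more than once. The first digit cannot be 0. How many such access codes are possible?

The first digit has 10−1 = 9 choices (anything except 0).
The remaining 2 digits are filled from the other 9 symbols without repetition: 9 × 8 = 72.
Total: 9 × 72 = 648.

648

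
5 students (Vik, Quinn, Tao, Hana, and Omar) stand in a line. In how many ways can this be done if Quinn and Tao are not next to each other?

72

Of the 5! = 120 arrangements, those with Quinn and Tao adjacent number 2 × 4! = 48 (treat the pair as a block with 2 internal orders).
So 120 − 48 = 72 arrangements keep them apart.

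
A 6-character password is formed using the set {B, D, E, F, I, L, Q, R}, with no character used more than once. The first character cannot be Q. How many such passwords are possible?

The first character has 8−1 = 7 choices (anything except Q).
The remaining 5 characters are filled from the other 7 symbols without repetition: 7 × 6 × 5 × 4 × 3 = 2520.
Total: 7 × 2520 = 17640.

17640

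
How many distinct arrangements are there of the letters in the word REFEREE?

105

The 7 letters of REFEREE have repeats: E appearing 4 times and R appearing twice.
Dividing 7! = 5040 by 4!·2! = 48 for the repeated letters gives 105.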